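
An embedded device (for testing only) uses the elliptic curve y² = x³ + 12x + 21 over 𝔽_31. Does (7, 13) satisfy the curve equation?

y² = 13² ≡ 14; x³ + 12x + 21 = 448 ≡ 14 (mod 31). 14 = 14.

yes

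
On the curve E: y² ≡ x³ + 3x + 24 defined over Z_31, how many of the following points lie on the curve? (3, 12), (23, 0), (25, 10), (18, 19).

2

(3, 12): 12² ≡ 20, rhs ≡ 29 → off.
(23, 0): 0² ≡ 0, rhs ≡ 15 → off.
(25, 10): 10² ≡ 7, rhs ≡ 7 → on.
(18, 19): 19² ≡ 20, rhs ≡ 20 → on.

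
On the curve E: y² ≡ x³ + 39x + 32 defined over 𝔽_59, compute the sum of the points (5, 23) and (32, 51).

(20, 27)

(5, 23) + (32, 51). λ = (51 - 23)/(32 - 5) ≡ 28/27 mod 59. 27⁻¹ ≡ 35 (mod 59) since 27·35 = 945 ≡ 1, so λ ≡ 36.
  x = λ² - 5 - 32 = 1296 - 37 ≡ 20; y = λ·(5 - 20) - 23 ≡ 27. → (20, 27)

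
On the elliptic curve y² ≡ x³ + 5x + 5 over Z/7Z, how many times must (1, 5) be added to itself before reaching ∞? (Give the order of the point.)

2P: tangent at (1, 5): λ = (3·1² + 5)/(2·5) ≡ 1/3. 3⁻¹ ≡ 5 (mod 7), so λ ≡ 1·5 ≡ 5.
  x = λ² - 1 - 1 = 25 - 2 ≡ 2; y = λ·(1 - 2) - 5 ≡ 4. → (2, 4)
3P: (2, 4) + (1, 5). λ = (5 - 4)/(1 - 2) ≡ 1/6 mod 7. 6⁻¹ ≡ 6 (mod 7), so λ ≡ 6.
  x = λ² - 2 - 1 = 36 - 3 ≡ 5; y = λ·(2 - 5) - 4 ≡ 6. → (5, 6)
4P: (5, 6) + (1, 5). λ = (5 - 6)/(1 - 5) ≡ 6/3 mod 7. 3⁻¹ ≡ 5 (mod 7), so λ ≡ 2.
  x = λ² - 5 - 1 = 4 - 6 ≡ 5; y = λ·(5 - 5) - 6 ≡ 1. → (5, 1)
5P: (5, 1) + (1, 5). λ = (5 - 1)/(1 - 5) ≡ 4/3 mod 7. 3⁻¹ ≡ 5 (mod 7), so λ ≡ 6.
  x = λ² - 5 - 1 = 36 - 6 ≡ 2; y = λ·(5 - 2) - 1 ≡ 3. → (2, 3)
6P: (2, 3) + (1, 5). λ = (5 - 3)/(1 - 2) ≡ 2/6 mod 7. 6⁻¹ ≡ 6 (mod 7), so λ ≡ 5.
  x = λ² - 2 - 1 = 25 - 3 ≡ 1; y = λ·(2 - 1) - 3 ≡ 2. → (1, 2)
7P: (1, 2) + (1, 5): same x and y₁ ≡ -y₂, so the sum is ∞.
7P = ∞, so the order is 7.

7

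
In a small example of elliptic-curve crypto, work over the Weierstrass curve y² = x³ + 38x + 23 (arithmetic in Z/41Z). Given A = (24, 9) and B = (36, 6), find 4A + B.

First 4A:
Repeated addition: build up to 4A.
2A: tangent at (24, 9): λ = (3·24² + 38)/(2·9) ≡ 3/18. 18⁻¹ ≡ 16 (mod 41) since 18·16 = 288 ≡ 1, so λ ≡ 3·16 ≡ 7.
  x = λ² - 24 - 24 = 49 - 48 ≡ 1; y = λ·(24 - 1) - 9 ≡ 29. → (1, 29)
3A: (1, 29) + (24, 9). λ = (9 - 29)/(24 - 1) ≡ 21/23 mod 41. 23⁻¹ ≡ 25 (mod 41) since 23·25 = 575 ≡ 1, so λ ≡ 33.
  x = λ² - 1 - 24 = 1089 - 25 ≡ 39; y = λ·(1 - 39) - 29 ≡ 29. → (39, 29)
4A: (39, 29) + (24, 9). λ = (9 - 29)/(24 - 39) ≡ 21/26 mod 41. 26⁻¹ ≡ 30 (mod 41), so λ ≡ 15.
  x = λ² - 39 - 24 = 225 - 63 ≡ 39; y = λ·(39 - 39) - 29 ≡ 12. → (39, 12)
4A = (39, 12).
Finally 4A + B:
(39, 12) + (36, 6). λ = (6 - 12)/(36 - 39) ≡ 35/38 mod 41. 38⁻¹ ≡ 27 (mod 41), so λ ≡ 2.
  x = λ² - 39 - 36 = 4 - 75 ≡ 11; y = λ·(39 - 11) - 12 ≡ 3. → (11, 3)

(11, 3)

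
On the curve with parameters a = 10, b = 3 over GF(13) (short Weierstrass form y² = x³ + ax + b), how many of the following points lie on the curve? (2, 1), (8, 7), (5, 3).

2

(2, 1): 1² ≡ 1, rhs ≡ 5 → off.
(8, 7): 7² ≡ 10, rhs ≡ 10 → on.
(5, 3): 3² ≡ 9, rhs ≡ 9 → on.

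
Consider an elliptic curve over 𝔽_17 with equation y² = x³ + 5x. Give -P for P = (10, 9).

-(10, 9) = (10, -9 mod 17) = (10, 8).

(10, 8)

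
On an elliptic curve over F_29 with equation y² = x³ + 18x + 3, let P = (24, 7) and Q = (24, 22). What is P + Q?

The two points share x = 24 and their y-coordinates satisfy 7 + 22 ≡ 0 (mod 29), so they are inverses. Their sum is ∞.

O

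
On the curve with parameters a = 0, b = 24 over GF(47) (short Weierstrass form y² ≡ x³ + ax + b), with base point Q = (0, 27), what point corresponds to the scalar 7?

Repeated addition: build up to 7Q.
2Q: tangent at (0, 27): λ = (3·0² + 0)/(2·27) ≡ 0/7. 7⁻¹ ≡ 27 (mod 47) since 7·27 = 189 ≡ 1, so λ ≡ 0·27 ≡ 0.
  x = λ² - 0 - 0 = 0 - 0 ≡ 0; y = λ·(0 - 0) - 27 ≡ 20. → (0, 20)
3Q: (0, 20) + (0, 27): same x and y₁ ≡ -y₂, so the sum is ∞.
4Q: ∞ + (0, 27) = (0, 27) (identity).
5Q: tangent at (0, 27): λ = (3·0² + 0)/(2·27) ≡ 0/7. 7⁻¹ ≡ 27 (mod 47) since 7·27 = 189 ≡ 1, so λ ≡ 0·27 ≡ 0.
  x = λ² - 0 - 0 = 0 - 0 ≡ 0; y = λ·(0 - 0) - 27 ≡ 20. → (0, 20)
6Q: (0, 20) + (0, 27): same x and y₁ ≡ -y₂, so the sum is ∞.
7Q: ∞ + (0, 27) = (0, 27) (identity).

(0, 27)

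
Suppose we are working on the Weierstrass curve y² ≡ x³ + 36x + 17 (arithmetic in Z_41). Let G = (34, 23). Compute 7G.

Repeated addition: build up to 7G.
2G: tangent at (34, 23): λ = (3·34² + 36)/(2·23) ≡ 19/5. 5⁻¹ ≡ 33 (mod 41) since 5·33 = 165 ≡ 1, so λ ≡ 19·33 ≡ 12.
  x = λ² - 34 - 34 = 144 - 68 ≡ 35; y = λ·(34 - 35) - 23 ≡ 6. → (35, 6)
3G: (35, 6) + (34, 23). λ = (23 - 6)/(34 - 35) ≡ 17/40 mod 41. 40⁻¹ ≡ 40 (mod 41), so λ ≡ 24.
  x = λ² - 35 - 34 = 576 - 69 ≡ 15; y = λ·(35 - 15) - 6 ≡ 23. → (15, 23)
4G: (15, 23) + (34, 23). λ = (23 - 23)/(34 - 15) ≡ 0/19 mod 41. 19⁻¹ ≡ 13 (mod 41) since 19·13 = 247 ≡ 1, so λ ≡ 0.
  x = λ² - 15 - 34 = 0 - 49 ≡ 33; y = λ·(15 - 33) - 23 ≡ 18. → (33, 18)
5G: (33, 18) + (34, 23). λ = (23 - 18)/(34 - 33) ≡ 5/1 mod 41. 1⁻¹ ≡ 1 (mod 41) since 1·1 = 1 ≡ 1, so λ ≡ 5.
  x = λ² - 33 - 34 = 25 - 67 ≡ 40; y = λ·(33 - 40) - 18 ≡ 29. → (40, 29)
6G: (40, 29) + (34, 23). λ = (23 - 29)/(34 - 40) ≡ 35/35 mod 41. 35⁻¹ ≡ 34 (mod 41) since 35·34 = 1190 ≡ 1, so λ ≡ 1.
  x = λ² - 40 - 34 = 1 - 74 ≡ 9; y = λ·(40 - 9) - 29 ≡ 2. → (9, 2)
7G: (9, 2) + (34, 23). λ = (23 - 2)/(34 - 9) ≡ 21/25 mod 41. 25⁻¹ ≡ 23 (mod 41), so λ ≡ 32.
  x = λ² - 9 - 34 = 1024 - 43 ≡ 38; y = λ·(9 - 38) - 2 ≡ 13. → (38, 13)

(38, 13)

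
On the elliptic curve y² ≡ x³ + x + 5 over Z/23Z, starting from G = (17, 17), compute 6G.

Repeated addition: build up to 6G.
2G: tangent at (17, 17): λ = (3·17² + 1)/(2·17) ≡ 17/11. 11⁻¹ ≡ 21 (mod 23), so λ ≡ 17·21 ≡ 12.
  x = λ² - 17 - 17 = 144 - 34 ≡ 18; y = λ·(17 - 18) - 17 ≡ 17. → (18, 17)
3G: (18, 17) + (17, 17). λ = (17 - 17)/(17 - 18) ≡ 0/22 mod 23. 22⁻¹ ≡ 22 (mod 23), so λ ≡ 0.
  x = λ² - 18 - 17 = 0 - 35 ≡ 11; y = λ·(18 - 11) - 17 ≡ 6. → (11, 6)
4G: (11, 6) + (17, 17). λ = (17 - 6)/(17 - 11) ≡ 11/6 mod 23. 6⁻¹ ≡ 4 (mod 23), so λ ≡ 21.
  x = λ² - 11 - 17 = 441 - 28 ≡ 22; y = λ·(11 - 22) - 6 ≡ 16. → (22, 16)
5G: (22, 16) + (17, 17). λ = (17 - 16)/(17 - 22) ≡ 1/18 mod 23. 18⁻¹ ≡ 9 (mod 23), so λ ≡ 9.
  x = λ² - 22 - 17 = 81 - 39 ≡ 19; y = λ·(22 - 19) - 16 ≡ 11. → (19, 11)
6G: (19, 11) + (17, 17). λ = (17 - 11)/(17 - 19) ≡ 6/21 mod 23. 21⁻¹ ≡ 11 (mod 23), so λ ≡ 20.
  x = λ² - 19 - 17 = 400 - 36 ≡ 19; y = λ·(19 - 19) - 11 ≡ 12. → (19, 12)

(19, 12)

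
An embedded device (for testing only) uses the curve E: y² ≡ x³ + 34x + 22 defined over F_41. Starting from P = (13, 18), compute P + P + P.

(1, 4)

Repeated addition: build up to 3P.
2P: tangent at (13, 18): λ = (3·13² + 34)/(2·18) ≡ 8/36. 36⁻¹ ≡ 8 (mod 41) since 36·8 = 288 ≡ 1, so λ ≡ 8·8 ≡ 23.
  x = λ² - 13 - 13 = 529 - 26 ≡ 11; y = λ·(13 - 11) - 18 ≡ 28. → (11, 28)
3P: (11, 28) + (13, 18). λ = (18 - 28)/(13 - 11) ≡ 31/2 mod 41. 2⁻¹ ≡ 21 (mod 41) since 2·21 = 42 ≡ 1, so λ ≡ 36.
  x = λ² - 11 - 13 = 1296 - 24 ≡ 1; y = λ·(11 - 1) - 28 ≡ 4. → (1, 4)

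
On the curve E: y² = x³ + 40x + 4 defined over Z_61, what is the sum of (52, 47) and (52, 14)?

O

The two points share x = 52 and their y-coordinates satisfy 47 + 14 ≡ 0 (mod 61), so they are inverses. Their sum is the point at infinity.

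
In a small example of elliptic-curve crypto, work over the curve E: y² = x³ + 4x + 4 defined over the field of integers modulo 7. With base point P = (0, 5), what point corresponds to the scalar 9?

Repeated addition: build up to 9P.
2P: tangent at (0, 5): λ = (3·0² + 4)/(2·5) ≡ 4/3. 3⁻¹ ≡ 5 (mod 7), so λ ≡ 4·5 ≡ 6.
  x = λ² - 0 - 0 = 36 - 0 ≡ 1; y = λ·(0 - 1) - 5 ≡ 3. → (1, 3)
3P: (1, 3) + (0, 5). λ = (5 - 3)/(0 - 1) ≡ 2/6 mod 7. 6⁻¹ ≡ 6 (mod 7) since 6·6 = 36 ≡ 1, so λ ≡ 5.
  x = λ² - 1 - 0 = 25 - 1 ≡ 3; y = λ·(1 - 3) - 3 ≡ 1. → (3, 1)
4P: (3, 1) + (0, 5). λ = (5 - 1)/(0 - 3) ≡ 4/4 mod 7. 4⁻¹ ≡ 2 (mod 7) since 4·2 = 8 ≡ 1, so λ ≡ 1.
  x = λ² - 3 - 0 = 1 - 3 ≡ 5; y = λ·(3 - 5) - 1 ≡ 4. → (5, 4)
5P: (5, 4) + (0, 5). λ = (5 - 4)/(0 - 5) ≡ 1/2 mod 7. 2⁻¹ ≡ 4 (mod 7), so λ ≡ 4.
  x = λ² - 5 - 0 = 16 - 5 ≡ 4; y = λ·(5 - 4) - 4 ≡ 0. → (4, 0)
6P: (4, 0) + (0, 5). λ = (5 - 0)/(0 - 4) ≡ 5/3 mod 7. 3⁻¹ ≡ 5 (mod 7), so λ ≡ 4.
  x = λ² - 4 - 0 = 16 - 4 ≡ 5; y = λ·(4 - 5) - 0 ≡ 3. → (5, 3)
7P: (5, 3) + (0, 5). λ = (5 - 3)/(0 - 5) ≡ 2/2 mod 7. 2⁻¹ ≡ 4 (mod 7) since 2·4 = 8 ≡ 1, so λ ≡ 1.
  x = λ² - 5 - 0 = 1 - 5 ≡ 3; y = λ·(5 - 3) - 3 ≡ 6. → (3, 6)
8P: (3, 6) + (0, 5). λ = (5 - 6)/(0 - 3) ≡ 6/4 mod 7. 4⁻¹ ≡ 2 (mod 7), so λ ≡ 5.
  x = λ² - 3 - 0 = 25 - 3 ≡ 1; y = λ·(3 - 1) - 6 ≡ 4. → (1, 4)
9P: (1, 4) + (0, 5). λ = (5 - 4)/(0 - 1) ≡ 1/6 mod 7. 6⁻¹ ≡ 6 (mod 7) since 6·6 = 36 ≡ 1, so λ ≡ 6.
  x = λ² - 1 - 0 = 36 - 1 ≡ 0; y = λ·(1 - 0) - 4 ≡ 2. → (0, 2)

(0, 2)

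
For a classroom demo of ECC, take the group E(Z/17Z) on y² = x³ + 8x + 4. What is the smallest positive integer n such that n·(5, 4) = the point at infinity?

7

2P: tangent at (5, 4): λ = (3·5² + 8)/(2·4) ≡ 15/8. 8⁻¹ ≡ 15 (mod 17) since 8·15 = 120 ≡ 1, so λ ≡ 15·15 ≡ 4.
  x = λ² - 5 - 5 = 16 - 10 ≡ 6; y = λ·(5 - 6) - 4 ≡ 9. → (6, 9)
3P: (6, 9) + (5, 4). λ = (4 - 9)/(5 - 6) ≡ 12/16 mod 17. 16⁻¹ ≡ 16 (mod 17), so λ ≡ 5.
  x = λ² - 6 - 5 = 25 - 11 ≡ 14; y = λ·(6 - 14) - 9 ≡ 2. → (14, 2)
4P: (14, 2) + (5, 4). λ = (4 - 2)/(5 - 14) ≡ 2/8 mod 17. 8⁻¹ ≡ 15 (mod 17), so λ ≡ 13.
  x = λ² - 14 - 5 = 169 - 19 ≡ 14; y = λ·(14 - 14) - 2 ≡ 15. → (14, 15)
5P: (14, 15) + (5, 4). λ = (4 - 15)/(5 - 14) ≡ 6/8 mod 17. 8⁻¹ ≡ 15 (mod 17), so λ ≡ 5.
  x = λ² - 14 - 5 = 25 - 19 ≡ 6; y = λ·(14 - 6) - 15 ≡ 8. → (6, 8)
6P: (6, 8) + (5, 4). λ = (4 - 8)/(5 - 6) ≡ 13/16 mod 17. 16⁻¹ ≡ 16 (mod 17), so λ ≡ 4.
  x = λ² - 6 - 5 = 16 - 11 ≡ 5; y = λ·(6 - 5) - 8 ≡ 13. → (5, 13)
7P: (5, 13) + (5, 4): same x and y₁ ≡ -y₂, so the sum is the point at infinity.
7P = the point at infinity, so the order is 7.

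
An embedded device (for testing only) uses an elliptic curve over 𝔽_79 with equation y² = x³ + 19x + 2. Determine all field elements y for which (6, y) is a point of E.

x³ + 19x + 2 = 332 ≡ 16 (mod 79).
Square roots of 16 mod 79: 4 and 75 (since 4² = 16 ≡ 16).

4, 75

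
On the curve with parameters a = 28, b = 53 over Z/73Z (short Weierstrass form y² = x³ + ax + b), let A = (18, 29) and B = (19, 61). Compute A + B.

(38, 61)

(18, 29) + (19, 61). λ = (61 - 29)/(19 - 18) ≡ 32/1 mod 73. 1⁻¹ ≡ 1 (mod 73), so λ ≡ 32.
  x = λ² - 18 - 19 = 1024 - 37 ≡ 38; y = λ·(18 - 38) - 29 ≡ 61. → (38, 61)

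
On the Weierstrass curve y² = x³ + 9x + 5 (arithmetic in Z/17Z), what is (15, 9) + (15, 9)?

(3, 5)

tangent at (15, 9): λ = (3·15² + 9)/(2·9) ≡ 4/1. 1⁻¹ ≡ 1 (mod 17), so λ ≡ 4·1 ≡ 4.
  x = λ² - 15 - 15 = 16 - 30 ≡ 3; y = λ·(15 - 3) - 9 ≡ 5. → (3, 5)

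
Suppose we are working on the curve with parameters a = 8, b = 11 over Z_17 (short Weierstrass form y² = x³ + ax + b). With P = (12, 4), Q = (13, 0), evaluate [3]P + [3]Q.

First 3P:
Repeated addition: build up to 3P.
2P: tangent at (12, 4): λ = (3·12² + 8)/(2·4) ≡ 15/8. 8⁻¹ ≡ 15 (mod 17), so λ ≡ 15·15 ≡ 4.
  x = λ² - 12 - 12 = 16 - 24 ≡ 9; y = λ·(12 - 9) - 4 ≡ 8. → (9, 8)
3P: (9, 8) + (12, 4). λ = (4 - 8)/(12 - 9) ≡ 13/3 mod 17. 3⁻¹ ≡ 6 (mod 17), so λ ≡ 10.
  x = λ² - 9 - 12 = 100 - 21 ≡ 11; y = λ·(9 - 11) - 8 ≡ 6. → (11, 6)
3P = (11, 6).
Next 3Q:
Repeated addition: build up to 3Q.
2Q: (13, 0) + (13, 0): same x and y₁ ≡ -y₂, so the sum is O.
3Q: O + (13, 0) = (13, 0) (identity).
3Q = (13, 0).
Finally 3P + 3Q:
(11, 6) + (13, 0). λ = (0 - 6)/(13 - 11) ≡ 11/2 mod 17. 2⁻¹ ≡ 9 (mod 17), so λ ≡ 14.
  x = λ² - 11 - 13 = 196 - 24 ≡ 2; y = λ·(11 - 2) - 6 ≡ 1. → (2, 1)

(2, 1)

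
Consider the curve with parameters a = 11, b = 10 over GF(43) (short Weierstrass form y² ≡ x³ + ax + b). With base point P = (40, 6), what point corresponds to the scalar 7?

Double-and-add on 7 = (111)₂. Start with P = (40, 6) for the leading 1-bit.
double: tangent at (40, 6): λ = (3·40² + 11)/(2·6) ≡ 38/12. 12⁻¹ ≡ 18 (mod 43) since 12·18 = 216 ≡ 1, so λ ≡ 38·18 ≡ 39.
  x = λ² - 40 - 40 = 1521 - 80 ≡ 22; y = λ·(40 - 22) - 6 ≡ 8. → (22, 8)
add P: (22, 8) + (40, 6). λ = (6 - 8)/(40 - 22) ≡ 41/18 mod 43. 18⁻¹ ≡ 12 (mod 43), so λ ≡ 19.
  x = λ² - 22 - 40 = 361 - 62 ≡ 41; y = λ·(22 - 41) - 8 ≡ 18. → (41, 18)
double: tangent at (41, 18): λ = (3·41² + 11)/(2·18) ≡ 23/36. 36⁻¹ ≡ 6 (mod 43) since 36·6 = 216 ≡ 1, so λ ≡ 23·6 ≡ 9.
  x = λ² - 41 - 41 = 81 - 82 ≡ 42; y = λ·(41 - 42) - 18 ≡ 16. → (42, 16)
add P: (42, 16) + (40, 6). λ = (6 - 16)/(40 - 42) ≡ 33/41 mod 43. 41⁻¹ ≡ 21 (mod 43), so λ ≡ 5.
  x = λ² - 42 - 40 = 25 - 82 ≡ 29; y = λ·(42 - 29) - 16 ≡ 6. → (29, 6)

(29, 6)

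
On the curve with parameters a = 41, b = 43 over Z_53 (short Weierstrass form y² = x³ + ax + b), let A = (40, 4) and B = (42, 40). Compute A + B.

(30, 17)

(40, 4) + (42, 40). λ = (40 - 4)/(42 - 40) ≡ 36/2 mod 53. 2⁻¹ ≡ 27 (mod 53) since 2·27 = 54 ≡ 1, so λ ≡ 18.
  x = λ² - 40 - 42 = 324 - 82 ≡ 30; y = λ·(40 - 30) - 4 ≡ 17. → (30, 17)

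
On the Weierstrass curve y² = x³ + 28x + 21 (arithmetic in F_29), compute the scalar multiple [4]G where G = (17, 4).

Double-and-add on 4 = (100)₂. Start with G = (17, 4) for the leading 1-bit.
double: tangent at (17, 4): λ = (3·17² + 28)/(2·4) ≡ 25/8. 8⁻¹ ≡ 11 (mod 29) since 8·11 = 88 ≡ 1, so λ ≡ 25·11 ≡ 14.
  x = λ² - 17 - 17 = 196 - 34 ≡ 17; y = λ·(17 - 17) - 4 ≡ 25. → (17, 25)
double: tangent at (17, 25): λ = (3·17² + 28)/(2·25) ≡ 25/21. 21⁻¹ ≡ 18 (mod 29) since 21·18 = 378 ≡ 1, so λ ≡ 25·18 ≡ 15.
  x = λ² - 17 - 17 = 225 - 34 ≡ 17; y = λ·(17 - 17) - 25 ≡ 4. → (17, 4)

(17, 4)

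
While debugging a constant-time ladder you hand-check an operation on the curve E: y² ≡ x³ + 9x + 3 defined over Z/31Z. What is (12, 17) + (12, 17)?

tangent at (12, 17): λ = (3·12² + 9)/(2·17) ≡ 7/3. 3⁻¹ ≡ 21 (mod 31), so λ ≡ 7·21 ≡ 23.
  x = λ² - 12 - 12 = 529 - 24 ≡ 9; y = λ·(12 - 9) - 17 ≡ 21. → (9, 21)

(9, 21)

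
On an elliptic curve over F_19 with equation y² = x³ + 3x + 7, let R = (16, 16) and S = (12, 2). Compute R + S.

(16, 16) + (12, 2). λ = (2 - 16)/(12 - 16) ≡ 5/15 mod 19. 15⁻¹ ≡ 14 (mod 19), so λ ≡ 13.
  x = λ² - 16 - 12 = 169 - 28 ≡ 8; y = λ·(16 - 8) - 16 ≡ 12. → (8, 12)

(8, 12)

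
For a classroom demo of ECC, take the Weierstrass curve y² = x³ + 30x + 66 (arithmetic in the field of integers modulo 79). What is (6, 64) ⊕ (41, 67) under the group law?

(6, 64) + (41, 67). λ = (67 - 64)/(41 - 6) ≡ 3/35 mod 79. 35⁻¹ ≡ 70 (mod 79) since 35·70 = 2450 ≡ 1, so λ ≡ 52.
  x = λ² - 6 - 41 = 2704 - 47 ≡ 50; y = λ·(6 - 50) - 64 ≡ 18. → (50, 18)

(50, 18)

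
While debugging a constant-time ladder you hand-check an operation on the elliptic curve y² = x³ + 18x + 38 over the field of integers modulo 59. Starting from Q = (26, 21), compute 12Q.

Double-and-add on 12 = (1100)₂. Start with Q = (26, 21) for the leading 1-bit.
double: tangent at (26, 21): λ = (3·26² + 18)/(2·21) ≡ 40/42. 42⁻¹ ≡ 52 (mod 59) since 42·52 = 2184 ≡ 1, so λ ≡ 40·52 ≡ 15.
  x = λ² - 26 - 26 = 225 - 52 ≡ 55; y = λ·(26 - 55) - 21 ≡ 16. → (55, 16)
add Q: (55, 16) + (26, 21). λ = (21 - 16)/(26 - 55) ≡ 5/30 mod 59. 30⁻¹ ≡ 2 (mod 59), so λ ≡ 10.
  x = λ² - 55 - 26 = 100 - 81 ≡ 19; y = λ·(55 - 19) - 16 ≡ 49. → (19, 49)
double: tangent at (19, 49): λ = (3·19² + 18)/(2·49) ≡ 39/39. 39⁻¹ ≡ 56 (mod 59) since 39·56 = 2184 ≡ 1, so λ ≡ 39·56 ≡ 1.
  x = λ² - 19 - 19 = 1 - 38 ≡ 22; y = λ·(19 - 22) - 49 ≡ 7. → (22, 7)
double: tangent at (22, 7): λ = (3·22² + 18)/(2·7) ≡ 54/14. 14⁻¹ ≡ 38 (mod 59) since 14·38 = 532 ≡ 1, so λ ≡ 54·38 ≡ 46.
  x = λ² - 22 - 22 = 2116 - 44 ≡ 7; y = λ·(22 - 7) - 7 ≡ 34. → (7, 34)

(7, 34)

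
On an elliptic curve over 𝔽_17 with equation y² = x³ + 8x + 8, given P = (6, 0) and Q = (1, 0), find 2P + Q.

(1, 0)

First 2P:
Repeated addition: build up to 2P.
2P: (6, 0) + (6, 0): same x and y₁ ≡ -y₂, so the sum is the point at infinity.
2P = the point at infinity.
Finally 2P + Q:
the point at infinity + (1, 0) = (1, 0) (identity).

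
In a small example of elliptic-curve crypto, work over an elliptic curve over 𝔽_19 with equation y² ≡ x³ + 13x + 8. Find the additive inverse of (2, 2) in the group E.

(2, 17)

-(2, 2) = (2, -2 mod 19) = (2, 17).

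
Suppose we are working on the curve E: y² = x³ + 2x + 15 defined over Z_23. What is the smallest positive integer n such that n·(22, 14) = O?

8

2P: tangent at (22, 14): λ = (3·22² + 2)/(2·14) ≡ 5/5. 5⁻¹ ≡ 14 (mod 23) since 5·14 = 70 ≡ 1, so λ ≡ 5·14 ≡ 1.
  x = λ² - 22 - 22 = 1 - 44 ≡ 3; y = λ·(22 - 3) - 14 ≡ 5. → (3, 5)
3P: (3, 5) + (22, 14). λ = (14 - 5)/(22 - 3) ≡ 9/19 mod 23. 19⁻¹ ≡ 17 (mod 23), so λ ≡ 15.
  x = λ² - 3 - 22 = 225 - 25 ≡ 16; y = λ·(3 - 16) - 5 ≡ 7. → (16, 7)
4P: (16, 7) + (22, 14). λ = (14 - 7)/(22 - 16) ≡ 7/6 mod 23. 6⁻¹ ≡ 4 (mod 23) since 6·4 = 24 ≡ 1, so λ ≡ 5.
  x = λ² - 16 - 22 = 25 - 38 ≡ 10; y = λ·(16 - 10) - 7 ≡ 0. → (10, 0)
5P: (10, 0) + (22, 14). λ = (14 - 0)/(22 - 10) ≡ 14/12 mod 23. 12⁻¹ ≡ 2 (mod 23), so λ ≡ 5.
  x = λ² - 10 - 22 = 25 - 32 ≡ 16; y = λ·(10 - 16) - 0 ≡ 16. → (16, 16)
6P: (16, 16) + (22, 14). λ = (14 - 16)/(22 - 16) ≡ 21/6 mod 23. 6⁻¹ ≡ 4 (mod 23) since 6·4 = 24 ≡ 1, so λ ≡ 15.
  x = λ² - 16 - 22 = 225 - 38 ≡ 3; y = λ·(16 - 3) - 16 ≡ 18. → (3, 18)
7P: (3, 18) + (22, 14). λ = (14 - 18)/(22 - 3) ≡ 19/19 mod 23. 19⁻¹ ≡ 17 (mod 23) since 19·17 = 323 ≡ 1, so λ ≡ 1.
  x = λ² - 3 - 22 = 1 - 25 ≡ 22; y = λ·(3 - 22) - 18 ≡ 9. → (22, 9)
8P: (22, 9) + (22, 14): same x and y₁ ≡ -y₂, so the sum is O.
8P = O, so the order is 8.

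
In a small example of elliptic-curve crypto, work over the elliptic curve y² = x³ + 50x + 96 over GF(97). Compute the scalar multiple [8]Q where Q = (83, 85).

(1, 70)

Double-and-add on 8 = (1000)₂. Start with Q = (83, 85) for the leading 1-bit.
double: tangent at (83, 85): λ = (3·83² + 50)/(2·85) ≡ 56/73. 73⁻¹ ≡ 4 (mod 97), so λ ≡ 56·4 ≡ 30.
  x = λ² - 83 - 83 = 900 - 166 ≡ 55; y = λ·(83 - 55) - 85 ≡ 76. → (55, 76)
double: tangent at (55, 76): λ = (3·55² + 50)/(2·76) ≡ 7/55. 55⁻¹ ≡ 30 (mod 97), so λ ≡ 7·30 ≡ 16.
  x = λ² - 55 - 55 = 256 - 110 ≡ 49; y = λ·(55 - 49) - 76 ≡ 20. → (49, 20)
double: tangent at (49, 20): λ = (3·49² + 50)/(2·20) ≡ 75/40. 40⁻¹ ≡ 17 (mod 97), so λ ≡ 75·17 ≡ 14.
  x = λ² - 49 - 49 = 196 - 98 ≡ 1; y = λ·(49 - 1) - 20 ≡ 70. → (1, 70)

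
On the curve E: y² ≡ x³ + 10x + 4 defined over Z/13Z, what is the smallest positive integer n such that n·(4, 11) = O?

2P: tangent at (4, 11): λ = (3·4² + 10)/(2·11) ≡ 6/9. 9⁻¹ ≡ 3 (mod 13), so λ ≡ 6·3 ≡ 5.
  x = λ² - 4 - 4 = 25 - 8 ≡ 4; y = λ·(4 - 4) - 11 ≡ 2. → (4, 2)
3P: (4, 2) + (4, 11): same x and y₁ ≡ -y₂, so the sum is O.
3P = O, so the order is 3.

3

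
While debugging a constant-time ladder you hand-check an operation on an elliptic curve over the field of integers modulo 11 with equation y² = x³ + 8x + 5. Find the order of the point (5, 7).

2P: tangent at (5, 7): λ = (3·5² + 8)/(2·7) ≡ 6/3. 3⁻¹ ≡ 4 (mod 11) since 3·4 = 12 ≡ 1, so λ ≡ 6·4 ≡ 2.
  x = λ² - 5 - 5 = 4 - 10 ≡ 5; y = λ·(5 - 5) - 7 ≡ 4. → (5, 4)
3P: (5, 4) + (5, 7): same x and y₁ ≡ -y₂, so the sum is the point at infinity.
3P = the point at infinity, so the order is 3.

3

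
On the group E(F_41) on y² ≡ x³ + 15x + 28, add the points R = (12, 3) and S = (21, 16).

(3, 10)

(12, 3) + (21, 16). λ = (16 - 3)/(21 - 12) ≡ 13/9 mod 41. 9⁻¹ ≡ 32 (mod 41), so λ ≡ 6.
  x = λ² - 12 - 21 = 36 - 33 ≡ 3; y = λ·(12 - 3) - 3 ≡ 10. → (3, 10)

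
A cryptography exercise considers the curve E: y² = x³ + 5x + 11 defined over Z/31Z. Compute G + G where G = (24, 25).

tangent at (24, 25): λ = (3·24² + 5)/(2·25) ≡ 28/19. 19⁻¹ ≡ 18 (mod 31), so λ ≡ 28·18 ≡ 8.
  x = λ² - 24 - 24 = 64 - 48 ≡ 16; y = λ·(24 - 16) - 25 ≡ 8. → (16, 8)

(16, 8)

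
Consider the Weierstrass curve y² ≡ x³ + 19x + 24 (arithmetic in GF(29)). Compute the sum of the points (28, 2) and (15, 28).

(28, 2) + (15, 28). λ = (28 - 2)/(15 - 28) ≡ 26/16 mod 29. 16⁻¹ ≡ 20 (mod 29), so λ ≡ 27.
  x = λ² - 28 - 15 = 729 - 43 ≡ 19; y = λ·(28 - 19) - 2 ≡ 9. → (19, 9)

(19, 9)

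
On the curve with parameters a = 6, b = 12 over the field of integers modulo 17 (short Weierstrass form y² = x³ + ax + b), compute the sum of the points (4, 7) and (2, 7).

(11, 10)

(4, 7) + (2, 7). λ = (7 - 7)/(2 - 4) ≡ 0/15 mod 17. 15⁻¹ ≡ 8 (mod 17), so λ ≡ 0.
  x = λ² - 4 - 2 = 0 - 6 ≡ 11; y = λ·(4 - 11) - 7 ≡ 10. → (11, 10)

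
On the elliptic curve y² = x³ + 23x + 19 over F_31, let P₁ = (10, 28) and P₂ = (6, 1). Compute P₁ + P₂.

(10, 28) + (6, 1). λ = (1 - 28)/(6 - 10) ≡ 4/27 mod 31. 27⁻¹ ≡ 23 (mod 31) since 27·23 = 621 ≡ 1, so λ ≡ 30.
  x = λ² - 10 - 6 = 900 - 16 ≡ 16; y = λ·(10 - 16) - 28 ≡ 9. → (16, 9)

(16, 9)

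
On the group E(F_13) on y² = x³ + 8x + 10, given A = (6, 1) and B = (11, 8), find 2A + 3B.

First 2A:
Repeated addition: build up to 2A.
2A: tangent at (6, 1): λ = (3·6² + 8)/(2·1) ≡ 12/2. 2⁻¹ ≡ 7 (mod 13), so λ ≡ 12·7 ≡ 6.
  x = λ² - 6 - 6 = 36 - 12 ≡ 11; y = λ·(6 - 11) - 1 ≡ 8. → (11, 8)
2A = (11, 8).
Next 3B:
Repeated addition: build up to 3B.
2B: tangent at (11, 8): λ = (3·11² + 8)/(2·8) ≡ 7/3. 3⁻¹ ≡ 9 (mod 13), so λ ≡ 7·9 ≡ 11.
  x = λ² - 11 - 11 = 121 - 22 ≡ 8; y = λ·(11 - 8) - 8 ≡ 12. → (8, 12)
3B: (8, 12) + (11, 8). λ = (8 - 12)/(11 - 8) ≡ 9/3 mod 13. 3⁻¹ ≡ 9 (mod 13), so λ ≡ 3.
  x = λ² - 8 - 11 = 9 - 19 ≡ 3; y = λ·(8 - 3) - 12 ≡ 3. → (3, 3)
3B = (3, 3).
Finally 2A + 3B:
(11, 8) + (3, 3). λ = (3 - 8)/(3 - 11) ≡ 8/5 mod 13. 5⁻¹ ≡ 8 (mod 13) since 5·8 = 40 ≡ 1, so λ ≡ 12.
  x = λ² - 11 - 3 = 144 - 14 ≡ 0; y = λ·(11 - 0) - 8 ≡ 7. → (0, 7)

(0, 7)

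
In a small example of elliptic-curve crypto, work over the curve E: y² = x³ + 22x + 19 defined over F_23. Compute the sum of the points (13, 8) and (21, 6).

(2, 18)

(13, 8) + (21, 6). λ = (6 - 8)/(21 - 13) ≡ 21/8 mod 23. 8⁻¹ ≡ 3 (mod 23), so λ ≡ 17.
  x = λ² - 13 - 21 = 289 - 34 ≡ 2; y = λ·(13 - 2) - 8 ≡ 18. → (2, 18)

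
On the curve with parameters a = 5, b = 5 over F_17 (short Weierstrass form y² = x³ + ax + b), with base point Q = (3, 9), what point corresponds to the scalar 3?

Repeated addition: build up to 3Q.
2Q: tangent at (3, 9): λ = (3·3² + 5)/(2·9) ≡ 15/1. 1⁻¹ ≡ 1 (mod 17), so λ ≡ 15·1 ≡ 15.
  x = λ² - 3 - 3 = 225 - 6 ≡ 15; y = λ·(3 - 15) - 9 ≡ 15. → (15, 15)
3Q: (15, 15) + (3, 9). λ = (9 - 15)/(3 - 15) ≡ 11/5 mod 17. 5⁻¹ ≡ 7 (mod 17), so λ ≡ 9.
  x = λ² - 15 - 3 = 81 - 18 ≡ 12; y = λ·(15 - 12) - 15 ≡ 12. → (12, 12)

(12, 12)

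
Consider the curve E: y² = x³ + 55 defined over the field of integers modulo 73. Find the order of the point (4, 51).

2P: tangent at (4, 51): λ = (3·4² + 0)/(2·51) ≡ 48/29. 29⁻¹ ≡ 68 (mod 73) since 29·68 = 1972 ≡ 1, so λ ≡ 48·68 ≡ 52.
  x = λ² - 4 - 4 = 2704 - 8 ≡ 68; y = λ·(4 - 68) - 51 ≡ 52. → (68, 52)
3P: (68, 52) + (4, 51). λ = (51 - 52)/(4 - 68) ≡ 72/9 mod 73. 9⁻¹ ≡ 65 (mod 73), so λ ≡ 8.
  x = λ² - 68 - 4 = 64 - 72 ≡ 65; y = λ·(68 - 65) - 52 ≡ 45. → (65, 45)
4P: (65, 45) + (4, 51). λ = (51 - 45)/(4 - 65) ≡ 6/12 mod 73. 12⁻¹ ≡ 67 (mod 73), so λ ≡ 37.
  x = λ² - 65 - 4 = 1369 - 69 ≡ 59; y = λ·(65 - 59) - 45 ≡ 31. → (59, 31)
5P: (59, 31) + (4, 51). λ = (51 - 31)/(4 - 59) ≡ 20/18 mod 73. 18⁻¹ ≡ 69 (mod 73) since 18·69 = 1242 ≡ 1, so λ ≡ 66.
  x = λ² - 59 - 4 = 4356 - 63 ≡ 59; y = λ·(59 - 59) - 31 ≡ 42. → (59, 42)
6P: (59, 42) + (4, 51). λ = (51 - 42)/(4 - 59) ≡ 9/18 mod 73. 18⁻¹ ≡ 69 (mod 73), so λ ≡ 37.
  x = λ² - 59 - 4 = 1369 - 63 ≡ 65; y = λ·(59 - 65) - 42 ≡ 28. → (65, 28)
7P: (65, 28) + (4, 51). λ = (51 - 28)/(4 - 65) ≡ 23/12 mod 73. 12⁻¹ ≡ 67 (mod 73) since 12·67 = 804 ≡ 1, so λ ≡ 8.
  x = λ² - 65 - 4 = 64 - 69 ≡ 68; y = λ·(65 - 68) - 28 ≡ 21. → (68, 21)
8P: (68, 21) + (4, 51). λ = (51 - 21)/(4 - 68) ≡ 30/9 mod 73. 9⁻¹ ≡ 65 (mod 73), so λ ≡ 52.
  x = λ² - 68 - 4 = 2704 - 72 ≡ 4; y = λ·(68 - 4) - 21 ≡ 22. → (4, 22)
9P: (4, 22) + (4, 51): same x and y₁ ≡ -y₂, so the sum is ∞.
9P = ∞, so the order is 9.

9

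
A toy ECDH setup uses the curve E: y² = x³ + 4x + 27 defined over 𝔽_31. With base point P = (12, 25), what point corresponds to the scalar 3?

(20, 4)

Repeated addition: build up to 3P.
2P: tangent at (12, 25): λ = (3·12² + 4)/(2·25) ≡ 2/19. 19⁻¹ ≡ 18 (mod 31) since 19·18 = 342 ≡ 1, so λ ≡ 2·18 ≡ 5.
  x = λ² - 12 - 12 = 25 - 24 ≡ 1; y = λ·(12 - 1) - 25 ≡ 30. → (1, 30)
3P: (1, 30) + (12, 25). λ = (25 - 30)/(12 - 1) ≡ 26/11 mod 31. 11⁻¹ ≡ 17 (mod 31), so λ ≡ 8.
  x = λ² - 1 - 12 = 64 - 13 ≡ 20; y = λ·(1 - 20) - 30 ≡ 4. → (20, 4)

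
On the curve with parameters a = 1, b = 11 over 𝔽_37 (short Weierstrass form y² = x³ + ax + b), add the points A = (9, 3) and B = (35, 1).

(9, 3) + (35, 1). λ = (1 - 3)/(35 - 9) ≡ 35/26 mod 37. 26⁻¹ ≡ 10 (mod 37), so λ ≡ 17.
  x = λ² - 9 - 35 = 289 - 44 ≡ 23; y = λ·(9 - 23) - 3 ≡ 18. → (23, 18)

(23, 18)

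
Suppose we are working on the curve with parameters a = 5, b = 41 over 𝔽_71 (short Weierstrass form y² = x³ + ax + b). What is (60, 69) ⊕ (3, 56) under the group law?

(44, 48)

(60, 69) + (3, 56). λ = (56 - 69)/(3 - 60) ≡ 58/14 mod 71. 14⁻¹ ≡ 66 (mod 71), so λ ≡ 65.
  x = λ² - 60 - 3 = 4225 - 63 ≡ 44; y = λ·(60 - 44) - 69 ≡ 48. → (44, 48)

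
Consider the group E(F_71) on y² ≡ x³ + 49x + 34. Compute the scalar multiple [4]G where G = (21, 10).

Double-and-add on 4 = (100)₂. Start with G = (21, 10) for the leading 1-bit.
double: tangent at (21, 10): λ = (3·21² + 49)/(2·10) ≡ 23/20. 20⁻¹ ≡ 32 (mod 71), so λ ≡ 23·32 ≡ 26.
  x = λ² - 21 - 21 = 676 - 42 ≡ 66; y = λ·(21 - 66) - 10 ≡ 27. → (66, 27)
double: tangent at (66, 27): λ = (3·66² + 49)/(2·27) ≡ 53/54. 54⁻¹ ≡ 25 (mod 71), so λ ≡ 53·25 ≡ 47.
  x = λ² - 66 - 66 = 2209 - 132 ≡ 18; y = λ·(66 - 18) - 27 ≡ 28. → (18, 28)

(18, 28)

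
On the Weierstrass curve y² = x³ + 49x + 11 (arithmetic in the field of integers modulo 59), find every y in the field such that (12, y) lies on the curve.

x³ + 49x + 11 = 2327 ≡ 26 (mod 59).
Square roots of 26 mod 59: 12 and 47 (since 12² = 144 ≡ 26).

12, 47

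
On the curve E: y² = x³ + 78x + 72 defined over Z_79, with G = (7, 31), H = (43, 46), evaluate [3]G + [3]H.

First 3G:
Repeated addition: build up to 3G.
2G: tangent at (7, 31): λ = (3·7² + 78)/(2·31) ≡ 67/62. 62⁻¹ ≡ 65 (mod 79) since 62·65 = 4030 ≡ 1, so λ ≡ 67·65 ≡ 10.
  x = λ² - 7 - 7 = 100 - 14 ≡ 7; y = λ·(7 - 7) - 31 ≡ 48. → (7, 48)
3G: (7, 48) + (7, 31): same x and y₁ ≡ -y₂, so the sum is 𝒪.
3G = 𝒪.
Next 3H:
Repeated addition: build up to 3H.
2H: tangent at (43, 46): λ = (3·43² + 78)/(2·46) ≡ 16/13. 13⁻¹ ≡ 73 (mod 79), so λ ≡ 16·73 ≡ 62.
  x = λ² - 43 - 43 = 3844 - 86 ≡ 45; y = λ·(43 - 45) - 46 ≡ 67. → (45, 67)
3H: (45, 67) + (43, 46). λ = (46 - 67)/(43 - 45) ≡ 58/77 mod 79. 77⁻¹ ≡ 39 (mod 79) since 77·39 = 3003 ≡ 1, so λ ≡ 50.
  x = λ² - 45 - 43 = 2500 - 88 ≡ 42; y = λ·(45 - 42) - 67 ≡ 4. → (42, 4)
3H = (42, 4).
Finally 3G + 3H:
𝒪 + (42, 4) = (42, 4) (identity).

(42, 4)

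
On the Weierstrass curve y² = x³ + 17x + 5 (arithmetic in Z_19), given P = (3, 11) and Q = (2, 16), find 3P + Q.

First 3P:
Repeated addition: build up to 3P.
2P: tangent at (3, 11): λ = (3·3² + 17)/(2·11) ≡ 6/3. 3⁻¹ ≡ 13 (mod 19), so λ ≡ 6·13 ≡ 2.
  x = λ² - 3 - 3 = 4 - 6 ≡ 17; y = λ·(3 - 17) - 11 ≡ 18. → (17, 18)
3P: (17, 18) + (3, 11). λ = (11 - 18)/(3 - 17) ≡ 12/5 mod 19. 5⁻¹ ≡ 4 (mod 19), so λ ≡ 10.
  x = λ² - 17 - 3 = 100 - 20 ≡ 4; y = λ·(17 - 4) - 18 ≡ 17. → (4, 17)
3P = (4, 17).
Finally 3P + Q:
(4, 17) + (2, 16). λ = (16 - 17)/(2 - 4) ≡ 18/17 mod 19. 17⁻¹ ≡ 9 (mod 19) since 17·9 = 153 ≡ 1, so λ ≡ 10.
  x = λ² - 4 - 2 = 100 - 6 ≡ 18; y = λ·(4 - 18) - 17 ≡ 14. → (18, 14)

(18, 14)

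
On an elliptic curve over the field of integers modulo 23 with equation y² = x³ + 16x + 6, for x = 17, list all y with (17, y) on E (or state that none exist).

x³ + 16x + 6 = 5191 ≡ 16 (mod 23).
Square roots of 16 mod 23: 4 and 19 (since 4² = 16 ≡ 16).

4, 19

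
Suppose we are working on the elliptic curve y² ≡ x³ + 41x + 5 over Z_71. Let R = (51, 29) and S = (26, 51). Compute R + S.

(51, 29) + (26, 51). λ = (51 - 29)/(26 - 51) ≡ 22/46 mod 71. 46⁻¹ ≡ 17 (mod 71), so λ ≡ 19.
  x = λ² - 51 - 26 = 361 - 77 ≡ 0; y = λ·(51 - 0) - 29 ≡ 17. → (0, 17)

(0, 17)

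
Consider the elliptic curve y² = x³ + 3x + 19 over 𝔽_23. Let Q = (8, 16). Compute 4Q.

(9, 19)

Repeated addition: build up to 4Q.
2Q: tangent at (8, 16): λ = (3·8² + 3)/(2·16) ≡ 11/9. 9⁻¹ ≡ 18 (mod 23), so λ ≡ 11·18 ≡ 14.
  x = λ² - 8 - 8 = 196 - 16 ≡ 19; y = λ·(8 - 19) - 16 ≡ 14. → (19, 14)
3Q: (19, 14) + (8, 16). λ = (16 - 14)/(8 - 19) ≡ 2/12 mod 23. 12⁻¹ ≡ 2 (mod 23) since 12·2 = 24 ≡ 1, so λ ≡ 4.
  x = λ² - 19 - 8 = 16 - 27 ≡ 12; y = λ·(19 - 12) - 14 ≡ 14. → (12, 14)
4Q: (12, 14) + (8, 16). λ = (16 - 14)/(8 - 12) ≡ 2/19 mod 23. 19⁻¹ ≡ 17 (mod 23) since 19·17 = 323 ≡ 1, so λ ≡ 11.
  x = λ² - 12 - 8 = 121 - 20 ≡ 9; y = λ·(12 - 9) - 14 ≡ 19. → (9, 19)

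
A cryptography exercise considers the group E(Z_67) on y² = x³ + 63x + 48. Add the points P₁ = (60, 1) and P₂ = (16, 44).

(60, 1) + (16, 44). λ = (44 - 1)/(16 - 60) ≡ 43/23 mod 67. 23⁻¹ ≡ 35 (mod 67) since 23·35 = 805 ≡ 1, so λ ≡ 31.
  x = λ² - 60 - 16 = 961 - 76 ≡ 14; y = λ·(60 - 14) - 1 ≡ 18. → (14, 18)

(14, 18)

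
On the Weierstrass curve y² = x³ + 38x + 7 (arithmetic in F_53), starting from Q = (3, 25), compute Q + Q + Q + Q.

(50, 5)

Repeated addition: build up to 4Q.
2Q: tangent at (3, 25): λ = (3·3² + 38)/(2·25) ≡ 12/50. 50⁻¹ ≡ 35 (mod 53), so λ ≡ 12·35 ≡ 49.
  x = λ² - 3 - 3 = 2401 - 6 ≡ 10; y = λ·(3 - 10) - 25 ≡ 3. → (10, 3)
3Q: (10, 3) + (3, 25). λ = (25 - 3)/(3 - 10) ≡ 22/46 mod 53. 46⁻¹ ≡ 15 (mod 53) since 46·15 = 690 ≡ 1, so λ ≡ 12.
  x = λ² - 10 - 3 = 144 - 13 ≡ 25; y = λ·(10 - 25) - 3 ≡ 29. → (25, 29)
4Q: (25, 29) + (3, 25). λ = (25 - 29)/(3 - 25) ≡ 49/31 mod 53. 31⁻¹ ≡ 12 (mod 53), so λ ≡ 5.
  x = λ² - 25 - 3 = 25 - 28 ≡ 50; y = λ·(25 - 50) - 29 ≡ 5. → (50, 5)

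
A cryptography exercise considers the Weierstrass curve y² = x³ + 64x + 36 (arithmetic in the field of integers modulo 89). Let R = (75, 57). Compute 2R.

tangent at (75, 57): λ = (3·75² + 64)/(2·57) ≡ 29/25. 25⁻¹ ≡ 57 (mod 89), so λ ≡ 29·57 ≡ 51.
  x = λ² - 75 - 75 = 2601 - 150 ≡ 48; y = λ·(75 - 48) - 57 ≡ 74. → (48, 74)

(48, 74)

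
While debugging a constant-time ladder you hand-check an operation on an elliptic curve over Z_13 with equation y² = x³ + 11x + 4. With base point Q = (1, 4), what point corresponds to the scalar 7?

(1, 4)

Repeated addition: build up to 7Q.
2Q: tangent at (1, 4): λ = (3·1² + 11)/(2·4) ≡ 1/8. 8⁻¹ ≡ 5 (mod 13) since 8·5 = 40 ≡ 1, so λ ≡ 1·5 ≡ 5.
  x = λ² - 1 - 1 = 25 - 2 ≡ 10; y = λ·(1 - 10) - 4 ≡ 3. → (10, 3)
3Q: (10, 3) + (1, 4). λ = (4 - 3)/(1 - 10) ≡ 1/4 mod 13. 4⁻¹ ≡ 10 (mod 13), so λ ≡ 10.
  x = λ² - 10 - 1 = 100 - 11 ≡ 11; y = λ·(10 - 11) - 3 ≡ 0. → (11, 0)
4Q: (11, 0) + (1, 4). λ = (4 - 0)/(1 - 11) ≡ 4/3 mod 13. 3⁻¹ ≡ 9 (mod 13) since 3·9 = 27 ≡ 1, so λ ≡ 10.
  x = λ² - 11 - 1 = 100 - 12 ≡ 10; y = λ·(11 - 10) - 0 ≡ 10. → (10, 10)
5Q: (10, 10) + (1, 4). λ = (4 - 10)/(1 - 10) ≡ 7/4 mod 13. 4⁻¹ ≡ 10 (mod 13), so λ ≡ 5.
  x = λ² - 10 - 1 = 25 - 11 ≡ 1; y = λ·(10 - 1) - 10 ≡ 9. → (1, 9)
6Q: (1, 9) + (1, 4): same x and y₁ ≡ -y₂, so the sum is O.
7Q: O + (1, 4) = (1, 4) (identity).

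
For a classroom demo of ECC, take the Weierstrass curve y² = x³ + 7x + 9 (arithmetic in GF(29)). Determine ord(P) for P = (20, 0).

2

2P: (20, 0) + (20, 0): same x and y₁ ≡ -y₂, so the sum is O.
2P = O, so the order is 2.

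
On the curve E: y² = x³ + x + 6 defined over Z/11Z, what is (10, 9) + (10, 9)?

tangent at (10, 9): λ = (3·10² + 1)/(2·9) ≡ 4/7. 7⁻¹ ≡ 8 (mod 11) since 7·8 = 56 ≡ 1, so λ ≡ 4·8 ≡ 10.
  x = λ² - 10 - 10 = 100 - 20 ≡ 3; y = λ·(10 - 3) - 9 ≡ 6. → (3, 6)

(3, 6)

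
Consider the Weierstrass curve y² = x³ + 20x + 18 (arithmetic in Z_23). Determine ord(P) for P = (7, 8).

2P: tangent at (7, 8): λ = (3·7² + 20)/(2·8) ≡ 6/16. 16⁻¹ ≡ 13 (mod 23) since 16·13 = 208 ≡ 1, so λ ≡ 6·13 ≡ 9.
  x = λ² - 7 - 7 = 81 - 14 ≡ 21; y = λ·(7 - 21) - 8 ≡ 4. → (21, 4)
3P: (21, 4) + (7, 8). λ = (8 - 4)/(7 - 21) ≡ 4/9 mod 23. 9⁻¹ ≡ 18 (mod 23), so λ ≡ 3.
  x = λ² - 21 - 7 = 9 - 28 ≡ 4; y = λ·(21 - 4) - 4 ≡ 1. → (4, 1)
4P: (4, 1) + (7, 8). λ = (8 - 1)/(7 - 4) ≡ 7/3 mod 23. 3⁻¹ ≡ 8 (mod 23), so λ ≡ 10.
  x = λ² - 4 - 7 = 100 - 11 ≡ 20; y = λ·(4 - 20) - 1 ≡ 0. → (20, 0)
5P: (20, 0) + (7, 8). λ = (8 - 0)/(7 - 20) ≡ 8/10 mod 23. 10⁻¹ ≡ 7 (mod 23) since 10·7 = 70 ≡ 1, so λ ≡ 10.
  x = λ² - 20 - 7 = 100 - 27 ≡ 4; y = λ·(20 - 4) - 0 ≡ 22. → (4, 22)
6P: (4, 22) + (7, 8). λ = (8 - 22)/(7 - 4) ≡ 9/3 mod 23. 3⁻¹ ≡ 8 (mod 23) since 3·8 = 24 ≡ 1, so λ ≡ 3.
  x = λ² - 4 - 7 = 9 - 11 ≡ 21; y = λ·(4 - 21) - 22 ≡ 19. → (21, 19)
7P: (21, 19) + (7, 8). λ = (8 - 19)/(7 - 21) ≡ 12/9 mod 23. 9⁻¹ ≡ 18 (mod 23) since 9·18 = 162 ≡ 1, so λ ≡ 9.
  x = λ² - 21 - 7 = 81 - 28 ≡ 7; y = λ·(21 - 7) - 19 ≡ 15. → (7, 15)
8P: (7, 15) + (7, 8): same x and y₁ ≡ -y₂, so the sum is 𝒪.
8P = 𝒪, so the order is 8.

8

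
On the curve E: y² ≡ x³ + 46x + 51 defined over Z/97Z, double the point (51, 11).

tangent at (51, 11): λ = (3·51² + 46)/(2·11) ≡ 89/22. 22⁻¹ ≡ 75 (mod 97), so λ ≡ 89·75 ≡ 79.
  x = λ² - 51 - 51 = 6241 - 102 ≡ 28; y = λ·(51 - 28) - 11 ≡ 60. → (28, 60)

(28, 60)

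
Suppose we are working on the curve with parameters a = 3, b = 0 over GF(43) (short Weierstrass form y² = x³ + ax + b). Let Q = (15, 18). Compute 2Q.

tangent at (15, 18): λ = (3·15² + 3)/(2·18) ≡ 33/36. 36⁻¹ ≡ 6 (mod 43), so λ ≡ 33·6 ≡ 26.
  x = λ² - 15 - 15 = 676 - 30 ≡ 1; y = λ·(15 - 1) - 18 ≡ 2. → (1, 2)

(1, 2)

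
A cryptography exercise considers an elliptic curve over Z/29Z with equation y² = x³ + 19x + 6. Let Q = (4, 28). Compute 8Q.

Repeated addition: build up to 8Q.
2Q: tangent at (4, 28): λ = (3·4² + 19)/(2·28) ≡ 9/27. 27⁻¹ ≡ 14 (mod 29) since 27·14 = 378 ≡ 1, so λ ≡ 9·14 ≡ 10.
  x = λ² - 4 - 4 = 100 - 8 ≡ 5; y = λ·(4 - 5) - 28 ≡ 20. → (5, 20)
3Q: (5, 20) + (4, 28). λ = (28 - 20)/(4 - 5) ≡ 8/28 mod 29. 28⁻¹ ≡ 28 (mod 29), so λ ≡ 21.
  x = λ² - 5 - 4 = 441 - 9 ≡ 26; y = λ·(5 - 26) - 20 ≡ 3. → (26, 3)
4Q: (26, 3) + (4, 28). λ = (28 - 3)/(4 - 26) ≡ 25/7 mod 29. 7⁻¹ ≡ 25 (mod 29), so λ ≡ 16.
  x = λ² - 26 - 4 = 256 - 30 ≡ 23; y = λ·(26 - 23) - 3 ≡ 16. → (23, 16)
5Q: (23, 16) + (4, 28). λ = (28 - 16)/(4 - 23) ≡ 12/10 mod 29. 10⁻¹ ≡ 3 (mod 29), so λ ≡ 7.
  x = λ² - 23 - 4 = 49 - 27 ≡ 22; y = λ·(23 - 22) - 16 ≡ 20. → (22, 20)
6Q: (22, 20) + (4, 28). λ = (28 - 20)/(4 - 22) ≡ 8/11 mod 29. 11⁻¹ ≡ 8 (mod 29) since 11·8 = 88 ≡ 1, so λ ≡ 6.
  x = λ² - 22 - 4 = 36 - 26 ≡ 10; y = λ·(22 - 10) - 20 ≡ 23. → (10, 23)
7Q: (10, 23) + (4, 28). λ = (28 - 23)/(4 - 10) ≡ 5/23 mod 29. 23⁻¹ ≡ 24 (mod 29), so λ ≡ 4.
  x = λ² - 10 - 4 = 16 - 14 ≡ 2; y = λ·(10 - 2) - 23 ≡ 9. → (2, 9)
8Q: (2, 9) + (4, 28). λ = (28 - 9)/(4 - 2) ≡ 19/2 mod 29. 2⁻¹ ≡ 15 (mod 29), so λ ≡ 24.
  x = λ² - 2 - 4 = 576 - 6 ≡ 19; y = λ·(2 - 19) - 9 ≡ 18. → (19, 18)

(19, 18)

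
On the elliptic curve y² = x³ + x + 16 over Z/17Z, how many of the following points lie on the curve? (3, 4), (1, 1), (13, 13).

(3, 4): 4² ≡ 16, rhs ≡ 12 → off.
(1, 1): 1² ≡ 1, rhs ≡ 1 → on.
(13, 13): 13² ≡ 16, rhs ≡ 16 → on.

2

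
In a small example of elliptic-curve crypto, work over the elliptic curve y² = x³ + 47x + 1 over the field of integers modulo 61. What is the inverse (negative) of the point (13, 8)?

-(13, 8) = (13, -8 mod 61) = (13, 53).

(13, 53)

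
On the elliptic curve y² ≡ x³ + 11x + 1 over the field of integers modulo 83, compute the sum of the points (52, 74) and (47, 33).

(28, 73)

(52, 74) + (47, 33). λ = (33 - 74)/(47 - 52) ≡ 42/78 mod 83. 78⁻¹ ≡ 33 (mod 83) since 78·33 = 2574 ≡ 1, so λ ≡ 58.
  x = λ² - 52 - 47 = 3364 - 99 ≡ 28; y = λ·(52 - 28) - 74 ≡ 73. → (28, 73)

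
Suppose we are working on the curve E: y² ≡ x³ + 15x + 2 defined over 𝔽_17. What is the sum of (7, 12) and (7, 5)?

O

The two points share x = 7 and their y-coordinates satisfy 12 + 5 ≡ 0 (mod 17), so they are inverses. Their sum is O.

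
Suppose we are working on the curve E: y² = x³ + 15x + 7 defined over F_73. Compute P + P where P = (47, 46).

tangent at (47, 46): λ = (3·47² + 15)/(2·46) ≡ 72/19. 19⁻¹ ≡ 50 (mod 73), so λ ≡ 72·50 ≡ 23.
  x = λ² - 47 - 47 = 529 - 94 ≡ 70; y = λ·(47 - 70) - 46 ≡ 9. → (70, 9)

(70, 9)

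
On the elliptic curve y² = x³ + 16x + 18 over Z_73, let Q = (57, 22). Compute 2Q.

tangent at (57, 22): λ = (3·57² + 16)/(2·22) ≡ 54/44. 44⁻¹ ≡ 5 (mod 73) since 44·5 = 220 ≡ 1, so λ ≡ 54·5 ≡ 51.
  x = λ² - 57 - 57 = 2601 - 114 ≡ 5; y = λ·(57 - 5) - 22 ≡ 2. → (5, 2)

(5, 2)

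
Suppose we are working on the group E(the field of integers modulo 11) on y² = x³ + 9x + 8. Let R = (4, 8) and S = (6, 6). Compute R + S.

(2, 1)

(4, 8) + (6, 6). λ = (6 - 8)/(6 - 4) ≡ 9/2 mod 11. 2⁻¹ ≡ 6 (mod 11), so λ ≡ 10.
  x = λ² - 4 - 6 = 100 - 10 ≡ 2; y = λ·(4 - 2) - 8 ≡ 1. → (2, 1)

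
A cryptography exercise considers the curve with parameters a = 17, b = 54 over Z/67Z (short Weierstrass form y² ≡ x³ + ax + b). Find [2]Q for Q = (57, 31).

(41, 40)

tangent at (57, 31): λ = (3·57² + 17)/(2·31) ≡ 49/62. 62⁻¹ ≡ 40 (mod 67) since 62·40 = 2480 ≡ 1, so λ ≡ 49·40 ≡ 17.
  x = λ² - 57 - 57 = 289 - 114 ≡ 41; y = λ·(57 - 41) - 31 ≡ 40. → (41, 40)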